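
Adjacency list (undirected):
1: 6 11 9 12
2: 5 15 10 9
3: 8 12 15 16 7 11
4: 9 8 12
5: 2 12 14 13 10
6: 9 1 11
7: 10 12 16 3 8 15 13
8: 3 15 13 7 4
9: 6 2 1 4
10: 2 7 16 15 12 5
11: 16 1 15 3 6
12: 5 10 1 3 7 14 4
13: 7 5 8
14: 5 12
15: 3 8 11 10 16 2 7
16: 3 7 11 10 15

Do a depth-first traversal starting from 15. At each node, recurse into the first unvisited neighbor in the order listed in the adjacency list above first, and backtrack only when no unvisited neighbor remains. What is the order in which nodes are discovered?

Visit 15
15 → 3
3 → 8
8 → 13
13 → 7
7 → 10
10 → 2
2 → 5
5 → 12
12 → 1
1 → 6
6 → 9
9 → 4
6 → 11
11 → 16
12 → 14

15, 3, 8, 13, 7, 10, 2, 5, 12, 1, 6, 9, 4, 11, 16, 14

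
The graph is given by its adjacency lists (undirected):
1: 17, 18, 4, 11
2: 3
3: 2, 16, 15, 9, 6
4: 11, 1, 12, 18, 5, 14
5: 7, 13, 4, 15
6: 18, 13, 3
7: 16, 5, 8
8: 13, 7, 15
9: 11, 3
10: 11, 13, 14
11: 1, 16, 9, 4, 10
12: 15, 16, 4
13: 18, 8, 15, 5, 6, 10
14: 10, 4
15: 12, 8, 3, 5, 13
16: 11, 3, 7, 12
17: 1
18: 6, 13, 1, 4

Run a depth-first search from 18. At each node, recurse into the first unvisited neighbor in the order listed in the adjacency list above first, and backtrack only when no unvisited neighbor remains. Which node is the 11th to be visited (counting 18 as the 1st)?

Visit 18
18 → 6
6 → 13
13 → 8
8 → 7
7 → 16
16 → 11
11 → 1
1 → 17
1 → 4
4 → 12
12 → 15
15 → 3
3 → 2
3 → 9
15 → 5
4 → 14
14 → 10

Visit order: 18, 6, 13, 8, 7, 16, 11, 1, 17, 4, 12, 15, 3, 2, 9, 5, 14, 10

12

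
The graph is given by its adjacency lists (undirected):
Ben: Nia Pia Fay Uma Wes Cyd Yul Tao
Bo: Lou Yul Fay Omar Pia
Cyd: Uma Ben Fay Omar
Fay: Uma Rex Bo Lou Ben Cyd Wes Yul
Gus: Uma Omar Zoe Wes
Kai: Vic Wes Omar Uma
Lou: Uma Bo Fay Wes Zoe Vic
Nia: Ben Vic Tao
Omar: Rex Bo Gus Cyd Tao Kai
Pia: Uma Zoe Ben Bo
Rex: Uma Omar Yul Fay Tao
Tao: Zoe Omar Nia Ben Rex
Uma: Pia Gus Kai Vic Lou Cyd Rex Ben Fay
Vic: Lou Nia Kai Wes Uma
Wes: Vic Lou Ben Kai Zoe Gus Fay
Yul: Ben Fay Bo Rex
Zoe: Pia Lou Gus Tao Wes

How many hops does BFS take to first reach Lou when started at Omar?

2

Level 0: Omar
Level 1: Bo, Cyd, Gus, Kai, Rex, Tao
Level 2: Ben, Fay, Lou, Nia, Pia, Uma, Vic, Wes, Yul, Zoe
Lou first appears at level 2.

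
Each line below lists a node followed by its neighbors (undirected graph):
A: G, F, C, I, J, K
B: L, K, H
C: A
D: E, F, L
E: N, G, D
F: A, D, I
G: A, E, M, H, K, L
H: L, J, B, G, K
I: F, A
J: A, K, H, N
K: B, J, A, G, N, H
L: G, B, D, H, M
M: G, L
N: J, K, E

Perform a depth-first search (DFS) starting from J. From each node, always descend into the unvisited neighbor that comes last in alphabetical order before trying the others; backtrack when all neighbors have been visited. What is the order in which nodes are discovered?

J -> N -> K -> H -> L -> M -> G -> E -> D -> F -> I -> A -> C -> B

Visit J
J → N
N → K
K → H
H → L
L → M
M → G
G → E
E → D
D → F
F → I
I → A
A → C
L → B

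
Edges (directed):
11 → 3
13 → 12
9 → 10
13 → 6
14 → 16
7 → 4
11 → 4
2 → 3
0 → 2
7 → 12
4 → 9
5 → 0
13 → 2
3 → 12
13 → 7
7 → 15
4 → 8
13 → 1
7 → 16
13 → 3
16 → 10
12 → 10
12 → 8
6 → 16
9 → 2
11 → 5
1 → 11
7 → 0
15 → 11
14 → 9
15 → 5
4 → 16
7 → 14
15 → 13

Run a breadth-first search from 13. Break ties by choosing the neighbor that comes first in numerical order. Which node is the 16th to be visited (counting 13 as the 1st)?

Visit 13; enqueue 1, 2, 3, 6, 7, 12 → queue [1, 2, 3, 6, 7, 12]
Visit 1; enqueue 11 → queue [2, 3, 6, 7, 12, 11]
Visit 2 → queue [3, 6, 7, 12, 11]
Visit 3 → queue [6, 7, 12, 11]
Visit 6; enqueue 16 → queue [7, 12, 11, 16]
Visit 7; enqueue 0, 4, 14, 15 → queue [12, 11, 16, 0, 4, 14, 15]
Visit 12; enqueue 8, 10 → queue [11, 16, 0, 4, 14, 15, 8, 10]
Visit 11; enqueue 5 → queue [16, 0, 4, 14, 15, 8, 10, 5]
Visit 16 → queue [0, 4, 14, 15, 8, 10, 5]
Visit 0 → queue [4, 14, 15, 8, 10, 5]
Visit 4; enqueue 9 → queue [14, 15, 8, 10, 5, 9]
Visit 14 → queue [15, 8, 10, 5, 9]
Visit 15 → queue [8, 10, 5, 9]
Visit 8 → queue [10, 5, 9]
Visit 10 → queue [5, 9]
Visit 5 → queue [9]
Visit 9 → queue []

Visit order: 13, 1, 2, 3, 6, 7, 12, 11, 16, 0, 4, 14, 15, 8, 10, 5, 9

5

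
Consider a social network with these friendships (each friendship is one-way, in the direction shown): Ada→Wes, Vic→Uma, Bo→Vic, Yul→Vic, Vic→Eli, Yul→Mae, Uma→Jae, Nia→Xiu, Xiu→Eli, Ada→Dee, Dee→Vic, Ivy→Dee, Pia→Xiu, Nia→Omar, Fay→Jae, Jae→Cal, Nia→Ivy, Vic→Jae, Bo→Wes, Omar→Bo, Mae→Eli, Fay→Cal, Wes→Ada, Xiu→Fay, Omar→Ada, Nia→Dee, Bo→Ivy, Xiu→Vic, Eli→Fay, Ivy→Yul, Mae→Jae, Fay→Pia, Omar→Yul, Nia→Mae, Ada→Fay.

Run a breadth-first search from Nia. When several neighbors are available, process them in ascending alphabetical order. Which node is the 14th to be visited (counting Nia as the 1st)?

Uma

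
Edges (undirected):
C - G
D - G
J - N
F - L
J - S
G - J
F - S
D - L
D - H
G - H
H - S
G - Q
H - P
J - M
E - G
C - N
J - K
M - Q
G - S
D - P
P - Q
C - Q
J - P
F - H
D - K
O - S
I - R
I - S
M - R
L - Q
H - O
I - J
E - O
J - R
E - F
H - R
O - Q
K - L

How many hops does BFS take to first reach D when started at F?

2

Level 0: F
Level 1: E, H, L, S
Level 2: D, G, I, J, K, O, P, Q, R
Level 3: C, M, N
D first appears at level 2.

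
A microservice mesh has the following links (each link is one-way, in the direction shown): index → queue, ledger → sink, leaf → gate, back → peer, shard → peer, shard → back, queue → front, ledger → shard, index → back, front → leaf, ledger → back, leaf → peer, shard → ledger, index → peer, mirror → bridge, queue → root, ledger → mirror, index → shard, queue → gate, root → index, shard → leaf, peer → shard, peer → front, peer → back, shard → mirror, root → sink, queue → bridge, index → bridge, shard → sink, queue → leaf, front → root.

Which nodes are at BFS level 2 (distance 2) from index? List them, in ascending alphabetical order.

front, gate, leaf, ledger, mirror, root, sink

Level 0: index
Level 1: back, bridge, peer, queue, shard
Level 2: front, gate, leaf, ledger, mirror, root, sink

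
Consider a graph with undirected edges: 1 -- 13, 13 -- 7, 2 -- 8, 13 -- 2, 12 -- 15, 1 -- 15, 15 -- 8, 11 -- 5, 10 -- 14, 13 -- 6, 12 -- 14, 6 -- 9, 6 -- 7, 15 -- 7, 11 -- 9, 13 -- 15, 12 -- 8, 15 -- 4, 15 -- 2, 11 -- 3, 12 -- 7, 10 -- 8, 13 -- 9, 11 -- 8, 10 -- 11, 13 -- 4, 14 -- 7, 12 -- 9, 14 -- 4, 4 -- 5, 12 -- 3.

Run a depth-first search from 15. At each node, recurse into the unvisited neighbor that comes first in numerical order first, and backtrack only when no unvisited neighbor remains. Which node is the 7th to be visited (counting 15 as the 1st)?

Visit 15
15 → 1
1 → 13
13 → 2
2 → 8
8 → 10
10 → 11
11 → 3
3 → 12
12 → 7
7 → 6
6 → 9
7 → 14
14 → 4
4 → 5

Visit order: 15, 1, 13, 2, 8, 10, 11, 3, 12, 7, 6, 9, 14, 4, 5

11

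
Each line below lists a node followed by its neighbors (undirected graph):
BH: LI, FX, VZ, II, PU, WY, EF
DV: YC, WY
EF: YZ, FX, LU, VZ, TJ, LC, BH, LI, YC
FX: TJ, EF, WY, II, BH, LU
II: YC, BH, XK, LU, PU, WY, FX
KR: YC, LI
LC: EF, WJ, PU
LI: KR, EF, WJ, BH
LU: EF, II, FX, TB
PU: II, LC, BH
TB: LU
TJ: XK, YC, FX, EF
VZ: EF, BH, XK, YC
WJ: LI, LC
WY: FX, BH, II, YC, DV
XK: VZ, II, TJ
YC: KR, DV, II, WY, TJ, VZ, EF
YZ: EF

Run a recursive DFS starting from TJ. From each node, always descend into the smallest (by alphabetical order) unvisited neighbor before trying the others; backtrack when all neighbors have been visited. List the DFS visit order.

TJ, EF, BH, FX, II, LU, TB, PU, LC, WJ, LI, KR, YC, DV, WY, VZ, XK, YZ

Visit TJ
TJ → EF
EF → BH
BH → FX
FX → II
II → LU
LU → TB
II → PU
PU → LC
LC → WJ
WJ → LI
LI → KR
KR → YC
YC → DV
DV → WY
YC → VZ
VZ → XK
EF → YZ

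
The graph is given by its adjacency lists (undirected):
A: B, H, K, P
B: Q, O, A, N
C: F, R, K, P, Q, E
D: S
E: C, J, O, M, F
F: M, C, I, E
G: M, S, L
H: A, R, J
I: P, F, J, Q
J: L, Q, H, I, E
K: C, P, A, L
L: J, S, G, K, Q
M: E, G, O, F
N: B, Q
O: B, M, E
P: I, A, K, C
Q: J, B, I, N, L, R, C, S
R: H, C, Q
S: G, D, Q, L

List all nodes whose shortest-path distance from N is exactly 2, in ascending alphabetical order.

A, C, I, J, L, O, R, S

Level 0: N
Level 1: B, Q
Level 2: A, C, I, J, L, O, R, S
Level 3: D, E, F, G, H, K, M, P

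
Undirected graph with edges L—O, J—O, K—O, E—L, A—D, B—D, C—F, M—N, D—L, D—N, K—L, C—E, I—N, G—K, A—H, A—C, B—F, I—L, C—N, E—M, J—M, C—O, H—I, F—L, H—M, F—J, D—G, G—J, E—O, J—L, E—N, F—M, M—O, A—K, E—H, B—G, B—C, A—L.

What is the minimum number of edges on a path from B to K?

Level 0: B
Level 1: C, D, F, G
Level 2: A, E, J, K, L, M, N, O
Level 3: H, I
K first appears at level 2.

2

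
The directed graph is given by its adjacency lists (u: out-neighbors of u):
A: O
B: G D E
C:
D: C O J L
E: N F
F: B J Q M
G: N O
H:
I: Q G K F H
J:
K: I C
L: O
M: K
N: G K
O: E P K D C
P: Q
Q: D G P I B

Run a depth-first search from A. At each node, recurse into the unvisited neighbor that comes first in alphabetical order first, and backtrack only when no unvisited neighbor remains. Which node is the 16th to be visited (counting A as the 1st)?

P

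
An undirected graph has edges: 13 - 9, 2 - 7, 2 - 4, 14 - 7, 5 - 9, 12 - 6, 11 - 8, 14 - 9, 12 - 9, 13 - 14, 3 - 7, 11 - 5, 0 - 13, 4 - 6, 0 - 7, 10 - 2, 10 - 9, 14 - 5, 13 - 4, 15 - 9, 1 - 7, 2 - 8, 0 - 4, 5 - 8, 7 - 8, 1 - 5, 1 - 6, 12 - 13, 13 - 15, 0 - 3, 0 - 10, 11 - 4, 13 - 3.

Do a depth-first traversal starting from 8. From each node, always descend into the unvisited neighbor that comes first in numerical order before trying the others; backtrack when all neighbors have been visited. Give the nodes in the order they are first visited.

8 → 2 → 4 → 0 → 3 → 7 → 1 → 5 → 9 → 10 → 12 → 6 → 13 → 14 → 15 → 11

Visit 8
8 → 2
2 → 4
4 → 0
0 → 3
3 → 7
7 → 1
1 → 5
5 → 9
9 → 10
9 → 12
12 → 6
12 → 13
13 → 14
13 → 15
5 → 11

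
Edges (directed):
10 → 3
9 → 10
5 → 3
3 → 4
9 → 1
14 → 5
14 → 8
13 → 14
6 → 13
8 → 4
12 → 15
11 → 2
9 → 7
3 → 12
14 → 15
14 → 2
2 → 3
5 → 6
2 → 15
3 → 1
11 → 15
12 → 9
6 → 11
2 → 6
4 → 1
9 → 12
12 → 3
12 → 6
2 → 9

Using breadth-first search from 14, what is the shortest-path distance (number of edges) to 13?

Level 0: 14
Level 1: 2, 5, 8, 15
Level 2: 3, 4, 6, 9
Level 3: 1, 7, 10, 11, 12, 13
13 first appears at level 3.

3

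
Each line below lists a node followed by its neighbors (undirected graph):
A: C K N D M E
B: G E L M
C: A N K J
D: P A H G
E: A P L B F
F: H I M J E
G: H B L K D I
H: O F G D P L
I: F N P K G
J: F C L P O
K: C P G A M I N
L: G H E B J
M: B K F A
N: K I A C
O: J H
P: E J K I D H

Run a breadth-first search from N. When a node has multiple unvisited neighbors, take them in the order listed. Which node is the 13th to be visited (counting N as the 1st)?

H

Visit N; enqueue K, I, A, C → queue [K, I, A, C]
Visit K; enqueue P, G, M → queue [I, A, C, P, G, M]
Visit I; enqueue F → queue [A, C, P, G, M, F]
Visit A; enqueue D, E → queue [C, P, G, M, F, D, E]
Visit C; enqueue J → queue [P, G, M, F, D, E, J]
Visit P; enqueue H → queue [G, M, F, D, E, J, H]
Visit G; enqueue B, L → queue [M, F, D, E, J, H, B, L]
Visit M → queue [F, D, E, J, H, B, L]
Visit F → queue [D, E, J, H, B, L]
Visit D → queue [E, J, H, B, L]
Visit E → queue [J, H, B, L]
Visit J; enqueue O → queue [H, B, L, O]
Visit H → queue [B, L, O]
Visit B → queue [L, O]
Visit L → queue [O]
Visit O → queue []

Visit order: N, K, I, A, C, P, G, M, F, D, E, J, H, B, L, O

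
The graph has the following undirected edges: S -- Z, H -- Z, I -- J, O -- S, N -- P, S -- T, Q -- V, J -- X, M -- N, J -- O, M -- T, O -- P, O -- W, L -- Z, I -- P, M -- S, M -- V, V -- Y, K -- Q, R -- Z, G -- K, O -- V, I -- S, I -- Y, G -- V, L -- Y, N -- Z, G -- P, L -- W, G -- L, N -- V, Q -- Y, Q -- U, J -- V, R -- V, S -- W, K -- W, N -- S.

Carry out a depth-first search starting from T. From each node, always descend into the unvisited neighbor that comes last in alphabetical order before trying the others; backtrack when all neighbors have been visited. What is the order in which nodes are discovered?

T, S, Z, R, V, Y, Q, U, K, W, O, P, N, M, I, J, X, G, L, H

Visit T
T → S
S → Z
Z → R
R → V
V → Y
Y → Q
Q → U
Q → K
K → W
W → O
O → P
P → N
N → M
P → I
I → J
J → X
P → G
G → L
Z → H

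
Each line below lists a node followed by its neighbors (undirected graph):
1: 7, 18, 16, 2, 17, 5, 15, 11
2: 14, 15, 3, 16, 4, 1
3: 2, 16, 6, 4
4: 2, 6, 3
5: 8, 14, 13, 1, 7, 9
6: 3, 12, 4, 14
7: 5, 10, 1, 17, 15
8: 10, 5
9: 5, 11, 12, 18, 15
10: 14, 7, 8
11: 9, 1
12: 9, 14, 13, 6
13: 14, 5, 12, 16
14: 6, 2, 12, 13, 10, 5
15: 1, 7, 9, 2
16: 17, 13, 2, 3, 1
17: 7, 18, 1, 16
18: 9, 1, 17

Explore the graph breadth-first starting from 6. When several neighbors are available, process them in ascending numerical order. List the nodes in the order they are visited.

6 → 3 → 4 → 12 → 14 → 2 → 16 → 9 → 13 → 5 → 10 → 1 → 15 → 17 → 11 → 18 → 7 → 8

Visit 6; enqueue 3, 4, 12, 14 → queue [3, 4, 12, 14]
Visit 3; enqueue 2, 16 → queue [4, 12, 14, 2, 16]
Visit 4 → queue [12, 14, 2, 16]
Visit 12; enqueue 9, 13 → queue [14, 2, 16, 9, 13]
Visit 14; enqueue 5, 10 → queue [2, 16, 9, 13, 5, 10]
Visit 2; enqueue 1, 15 → queue [16, 9, 13, 5, 10, 1, 15]
Visit 16; enqueue 17 → queue [9, 13, 5, 10, 1, 15, 17]
Visit 9; enqueue 11, 18 → queue [13, 5, 10, 1, 15, 17, 11, 18]
Visit 13 → queue [5, 10, 1, 15, 17, 11, 18]
Visit 5; enqueue 7, 8 → queue [10, 1, 15, 17, 11, 18, 7, 8]
Visit 10 → queue [1, 15, 17, 11, 18, 7, 8]
Visit 1 → queue [15, 17, 11, 18, 7, 8]
Visit 15 → queue [17, 11, 18, 7, 8]
Visit 17 → queue [11, 18, 7, 8]
Visit 11 → queue [18, 7, 8]
Visit 18 → queue [7, 8]
Visit 7 → queue [8]
Visit 8 → queue []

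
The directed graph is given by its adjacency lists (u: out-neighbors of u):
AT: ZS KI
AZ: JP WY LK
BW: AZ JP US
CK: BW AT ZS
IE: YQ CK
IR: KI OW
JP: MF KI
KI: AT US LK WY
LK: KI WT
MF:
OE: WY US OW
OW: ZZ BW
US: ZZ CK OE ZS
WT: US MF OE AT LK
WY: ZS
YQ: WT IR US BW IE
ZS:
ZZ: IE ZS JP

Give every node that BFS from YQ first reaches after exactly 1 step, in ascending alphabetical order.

Level 0: YQ
Level 1: BW, IE, IR, US, WT
Level 2: AT, AZ, CK, JP, KI, LK, MF, OE, OW, ZS, ZZ
Level 3: WY

BW, IE, IR, US, WT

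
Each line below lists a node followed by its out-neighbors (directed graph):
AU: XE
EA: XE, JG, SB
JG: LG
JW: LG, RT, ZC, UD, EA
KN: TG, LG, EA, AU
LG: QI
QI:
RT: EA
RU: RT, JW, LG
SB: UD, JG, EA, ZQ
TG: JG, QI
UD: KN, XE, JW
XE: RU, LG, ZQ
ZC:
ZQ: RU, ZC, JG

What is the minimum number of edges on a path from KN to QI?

Level 0: KN
Level 1: AU, EA, LG, TG
Level 2: JG, QI, SB, XE
Level 3: RU, UD, ZQ
Level 4: JW, RT, ZC
QI first appears at level 2.

2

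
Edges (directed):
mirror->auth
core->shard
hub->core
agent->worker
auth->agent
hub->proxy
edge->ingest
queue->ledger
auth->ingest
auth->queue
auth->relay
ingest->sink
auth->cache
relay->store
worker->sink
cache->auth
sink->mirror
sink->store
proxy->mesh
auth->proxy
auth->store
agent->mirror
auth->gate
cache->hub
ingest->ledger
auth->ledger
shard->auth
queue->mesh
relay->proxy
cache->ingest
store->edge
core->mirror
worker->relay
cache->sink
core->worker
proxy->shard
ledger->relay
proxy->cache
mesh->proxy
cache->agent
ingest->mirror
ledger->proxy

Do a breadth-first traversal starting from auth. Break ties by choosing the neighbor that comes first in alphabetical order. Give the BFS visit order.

auth -> agent -> cache -> gate -> ingest -> ledger -> proxy -> queue -> relay -> store -> mirror -> worker -> hub -> sink -> mesh -> shard -> edge -> core

Visit auth; enqueue agent, cache, gate, ingest, ledger, proxy, queue, relay, store → queue [agent, cache, gate, ingest, ledger, proxy, queue, relay, store]
Visit agent; enqueue mirror, worker → queue [cache, gate, ingest, ledger, proxy, queue, relay, store, mirror, worker]
Visit cache; enqueue hub, sink → queue [gate, ingest, ledger, proxy, queue, relay, store, mirror, worker, hub, sink]
Visit gate → queue [ingest, ledger, proxy, queue, relay, store, mirror, worker, hub, sink]
Visit ingest → queue [ledger, proxy, queue, relay, store, mirror, worker, hub, sink]
Visit ledger → queue [proxy, queue, relay, store, mirror, worker, hub, sink]
Visit proxy; enqueue mesh, shard → queue [queue, relay, store, mirror, worker, hub, sink, mesh, shard]
Visit queue → queue [relay, store, mirror, worker, hub, sink, mesh, shard]
Visit relay → queue [store, mirror, worker, hub, sink, mesh, shard]
Visit store; enqueue edge → queue [mirror, worker, hub, sink, mesh, shard, edge]
Visit mirror → queue [worker, hub, sink, mesh, shard, edge]
Visit worker → queue [hub, sink, mesh, shard, edge]
Visit hub; enqueue core → queue [sink, mesh, shard, edge, core]
Visit sink → queue [mesh, shard, edge, core]
Visit mesh → queue [shard, edge, core]
Visit shard → queue [edge, core]
Visit edge → queue [core]
Visit core → queue []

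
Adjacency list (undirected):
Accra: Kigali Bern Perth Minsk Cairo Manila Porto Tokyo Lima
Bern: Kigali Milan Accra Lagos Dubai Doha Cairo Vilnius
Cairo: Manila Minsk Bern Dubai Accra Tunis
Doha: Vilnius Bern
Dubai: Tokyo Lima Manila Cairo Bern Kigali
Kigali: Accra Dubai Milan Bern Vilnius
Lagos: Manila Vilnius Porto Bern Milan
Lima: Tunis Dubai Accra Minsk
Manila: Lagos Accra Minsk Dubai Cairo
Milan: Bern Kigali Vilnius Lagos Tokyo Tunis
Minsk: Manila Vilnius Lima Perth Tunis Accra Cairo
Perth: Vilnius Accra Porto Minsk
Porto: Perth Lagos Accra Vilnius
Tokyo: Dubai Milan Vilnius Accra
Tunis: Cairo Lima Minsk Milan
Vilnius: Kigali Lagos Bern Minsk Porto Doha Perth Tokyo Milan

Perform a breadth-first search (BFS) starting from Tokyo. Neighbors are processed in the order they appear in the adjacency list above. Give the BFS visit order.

Tokyo -> Dubai -> Milan -> Vilnius -> Accra -> Lima -> Manila -> Cairo -> Bern -> Kigali -> Lagos -> Tunis -> Minsk -> Porto -> Doha -> Perth

Visit Tokyo; enqueue Dubai, Milan, Vilnius, Accra → queue [Dubai, Milan, Vilnius, Accra]
Visit Dubai; enqueue Lima, Manila, Cairo, Bern, Kigali → queue [Milan, Vilnius, Accra, Lima, Manila, Cairo, Bern, Kigali]
Visit Milan; enqueue Lagos, Tunis → queue [Vilnius, Accra, Lima, Manila, Cairo, Bern, Kigali, Lagos, Tunis]
Visit Vilnius; enqueue Minsk, Porto, Doha, Perth → queue [Accra, Lima, Manila, Cairo, Bern, Kigali, Lagos, Tunis, Minsk, Porto, Doha, Perth]
Visit Accra → queue [Lima, Manila, Cairo, Bern, Kigali, Lagos, Tunis, Minsk, Porto, Doha, Perth]
Visit Lima → queue [Manila, Cairo, Bern, Kigali, Lagos, Tunis, Minsk, Porto, Doha, Perth]
Visit Manila → queue [Cairo, Bern, Kigali, Lagos, Tunis, Minsk, Porto, Doha, Perth]
Visit Cairo → queue [Bern, Kigali, Lagos, Tunis, Minsk, Porto, Doha, Perth]
Visit Bern → queue [Kigali, Lagos, Tunis, Minsk, Porto, Doha, Perth]
Visit Kigali → queue [Lagos, Tunis, Minsk, Porto, Doha, Perth]
Visit Lagos → queue [Tunis, Minsk, Porto, Doha, Perth]
Visit Tunis → queue [Minsk, Porto, Doha, Perth]
Visit Minsk → queue [Porto, Doha, Perth]
Visit Porto → queue [Doha, Perth]
Visit Doha → queue [Perth]
Visit Perth → queue []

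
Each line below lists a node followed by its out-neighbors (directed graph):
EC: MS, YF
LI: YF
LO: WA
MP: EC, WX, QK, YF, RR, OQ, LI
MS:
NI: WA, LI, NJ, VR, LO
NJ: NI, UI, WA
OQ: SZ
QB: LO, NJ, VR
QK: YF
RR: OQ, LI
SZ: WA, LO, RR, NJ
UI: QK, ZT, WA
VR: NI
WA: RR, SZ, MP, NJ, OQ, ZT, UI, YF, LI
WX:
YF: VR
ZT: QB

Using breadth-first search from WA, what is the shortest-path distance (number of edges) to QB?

2

Level 0: WA
Level 1: LI, MP, NJ, OQ, RR, SZ, UI, YF, ZT
Level 2: EC, LO, NI, QB, QK, VR, WX
Level 3: MS
QB first appears at level 2.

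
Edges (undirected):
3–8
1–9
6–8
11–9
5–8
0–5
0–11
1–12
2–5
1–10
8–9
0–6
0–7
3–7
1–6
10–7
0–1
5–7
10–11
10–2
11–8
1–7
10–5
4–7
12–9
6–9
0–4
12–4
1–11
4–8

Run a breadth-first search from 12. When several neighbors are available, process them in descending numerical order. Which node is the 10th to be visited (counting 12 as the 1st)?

Visit 12; enqueue 9, 4, 1 → queue [9, 4, 1]
Visit 9; enqueue 11, 8, 6 → queue [4, 1, 11, 8, 6]
Visit 4; enqueue 7, 0 → queue [1, 11, 8, 6, 7, 0]
Visit 1; enqueue 10 → queue [11, 8, 6, 7, 0, 10]
Visit 11 → queue [8, 6, 7, 0, 10]
Visit 8; enqueue 5, 3 → queue [6, 7, 0, 10, 5, 3]
Visit 6 → queue [7, 0, 10, 5, 3]
Visit 7 → queue [0, 10, 5, 3]
Visit 0 → queue [10, 5, 3]
Visit 10; enqueue 2 → queue [5, 3, 2]
Visit 5 → queue [3, 2]
Visit 3 → queue [2]
Visit 2 → queue []

Visit order: 12, 9, 4, 1, 11, 8, 6, 7, 0, 10, 5, 3, 2

10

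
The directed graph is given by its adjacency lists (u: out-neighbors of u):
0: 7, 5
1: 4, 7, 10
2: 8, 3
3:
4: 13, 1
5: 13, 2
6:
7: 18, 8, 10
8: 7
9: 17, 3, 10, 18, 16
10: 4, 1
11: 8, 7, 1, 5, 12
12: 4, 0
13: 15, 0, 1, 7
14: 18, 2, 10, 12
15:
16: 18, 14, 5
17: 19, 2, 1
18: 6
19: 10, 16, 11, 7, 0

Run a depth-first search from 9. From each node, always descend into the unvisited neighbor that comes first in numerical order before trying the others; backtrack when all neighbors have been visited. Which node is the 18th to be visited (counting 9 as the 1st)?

Visit 9
9 → 3
9 → 10
10 → 1
1 → 4
4 → 13
13 → 0
0 → 5
5 → 2
2 → 8
8 → 7
7 → 18
18 → 6
13 → 15
9 → 16
16 → 14
14 → 12
9 → 17
17 → 19
19 → 11

Visit order: 9, 3, 10, 1, 4, 13, 0, 5, 2, 8, 7, 18, 6, 15, 16, 14, 12, 17, 19, 11

17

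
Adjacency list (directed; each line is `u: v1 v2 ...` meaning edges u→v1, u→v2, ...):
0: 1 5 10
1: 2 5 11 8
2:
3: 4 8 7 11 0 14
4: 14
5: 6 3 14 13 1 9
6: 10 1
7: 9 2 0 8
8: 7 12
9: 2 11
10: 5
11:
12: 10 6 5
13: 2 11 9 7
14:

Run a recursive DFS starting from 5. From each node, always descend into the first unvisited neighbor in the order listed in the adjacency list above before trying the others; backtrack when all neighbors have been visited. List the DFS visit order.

5, 6, 10, 1, 2, 11, 8, 7, 9, 0, 12, 3, 4, 14, 13

Visit 5
5 → 6
6 → 10
6 → 1
1 → 2
1 → 11
1 → 8
8 → 7
7 → 9
7 → 0
8 → 12
5 → 3
3 → 4
4 → 14
5 → 13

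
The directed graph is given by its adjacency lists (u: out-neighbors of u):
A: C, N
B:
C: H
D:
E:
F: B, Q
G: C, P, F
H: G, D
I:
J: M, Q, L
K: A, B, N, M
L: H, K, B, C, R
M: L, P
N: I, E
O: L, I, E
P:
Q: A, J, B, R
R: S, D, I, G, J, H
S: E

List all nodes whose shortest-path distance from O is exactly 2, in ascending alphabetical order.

B, C, H, K, R

Level 0: O
Level 1: E, I, L
Level 2: B, C, H, K, R
Level 3: A, D, G, J, M, N, S
Level 4: F, P, Q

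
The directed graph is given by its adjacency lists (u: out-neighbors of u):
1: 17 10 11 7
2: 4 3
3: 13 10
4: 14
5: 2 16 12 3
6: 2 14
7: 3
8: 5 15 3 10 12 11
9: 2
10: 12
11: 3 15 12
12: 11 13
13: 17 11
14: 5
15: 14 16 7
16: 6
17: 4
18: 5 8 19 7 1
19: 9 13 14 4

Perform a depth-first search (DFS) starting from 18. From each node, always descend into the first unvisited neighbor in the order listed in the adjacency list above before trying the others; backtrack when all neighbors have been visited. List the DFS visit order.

Visit 18
18 → 5
5 → 2
2 → 4
4 → 14
2 → 3
3 → 13
13 → 17
13 → 11
11 → 15
15 → 16
16 → 6
15 → 7
11 → 12
3 → 10
18 → 8
18 → 19
19 → 9
18 → 1

18 → 5 → 2 → 4 → 14 → 3 → 13 → 17 → 11 → 15 → 16 → 6 → 7 → 12 → 10 → 8 → 19 → 9 → 1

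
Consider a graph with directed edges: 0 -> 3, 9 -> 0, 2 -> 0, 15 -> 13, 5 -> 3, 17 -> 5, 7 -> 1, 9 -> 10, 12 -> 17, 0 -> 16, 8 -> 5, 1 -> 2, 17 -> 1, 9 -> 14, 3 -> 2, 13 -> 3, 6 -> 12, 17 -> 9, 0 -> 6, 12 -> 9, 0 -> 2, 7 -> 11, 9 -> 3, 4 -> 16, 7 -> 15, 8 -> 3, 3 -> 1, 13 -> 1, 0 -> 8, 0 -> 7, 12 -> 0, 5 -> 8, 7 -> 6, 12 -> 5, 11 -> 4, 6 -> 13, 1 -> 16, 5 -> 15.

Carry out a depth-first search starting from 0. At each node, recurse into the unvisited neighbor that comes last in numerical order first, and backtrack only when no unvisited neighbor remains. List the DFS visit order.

Visit 0
0 → 16
0 → 8
8 → 5
5 → 15
15 → 13
13 → 3
3 → 2
3 → 1
0 → 7
7 → 11
11 → 4
7 → 6
6 → 12
12 → 17
17 → 9
9 → 14
9 → 10

0 → 16 → 8 → 5 → 15 → 13 → 3 → 2 → 1 → 7 → 11 → 4 → 6 → 12 → 17 → 9 → 14 → 10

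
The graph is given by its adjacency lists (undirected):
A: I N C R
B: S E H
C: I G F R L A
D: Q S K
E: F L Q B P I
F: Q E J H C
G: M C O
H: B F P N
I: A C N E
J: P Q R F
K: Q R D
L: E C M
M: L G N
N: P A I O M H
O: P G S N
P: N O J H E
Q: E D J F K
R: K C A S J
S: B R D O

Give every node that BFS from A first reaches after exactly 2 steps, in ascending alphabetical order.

Level 0: A
Level 1: C, I, N, R
Level 2: E, F, G, H, J, K, L, M, O, P, S
Level 3: B, D, Q

E, F, G, H, J, K, L, M, O, P, S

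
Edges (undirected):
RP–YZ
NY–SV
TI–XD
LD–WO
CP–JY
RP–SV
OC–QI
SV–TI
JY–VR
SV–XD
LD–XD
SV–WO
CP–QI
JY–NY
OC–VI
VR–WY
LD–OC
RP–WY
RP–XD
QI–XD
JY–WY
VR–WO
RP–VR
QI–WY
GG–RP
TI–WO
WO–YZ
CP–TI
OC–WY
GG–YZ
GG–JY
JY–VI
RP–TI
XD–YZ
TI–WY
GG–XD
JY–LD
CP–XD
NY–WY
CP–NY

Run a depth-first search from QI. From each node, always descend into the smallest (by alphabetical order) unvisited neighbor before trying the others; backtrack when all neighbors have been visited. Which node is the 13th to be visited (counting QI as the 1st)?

XD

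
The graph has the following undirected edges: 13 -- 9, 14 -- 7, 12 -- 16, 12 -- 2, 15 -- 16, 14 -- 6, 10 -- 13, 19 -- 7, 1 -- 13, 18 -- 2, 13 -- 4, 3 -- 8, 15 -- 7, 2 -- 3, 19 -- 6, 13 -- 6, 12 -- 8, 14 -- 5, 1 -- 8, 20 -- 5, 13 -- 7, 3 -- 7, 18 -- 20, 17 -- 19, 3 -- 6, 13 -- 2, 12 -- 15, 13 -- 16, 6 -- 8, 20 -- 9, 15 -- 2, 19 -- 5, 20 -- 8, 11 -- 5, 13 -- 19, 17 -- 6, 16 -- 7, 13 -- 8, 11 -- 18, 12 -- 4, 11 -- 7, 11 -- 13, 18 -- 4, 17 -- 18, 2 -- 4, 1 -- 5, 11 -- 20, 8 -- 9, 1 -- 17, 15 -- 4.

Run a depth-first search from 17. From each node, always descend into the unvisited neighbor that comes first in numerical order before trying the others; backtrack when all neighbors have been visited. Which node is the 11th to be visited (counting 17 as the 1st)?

Visit 17
17 → 1
1 → 5
5 → 11
11 → 7
7 → 3
3 → 2
2 → 4
4 → 12
12 → 8
8 → 6
6 → 13
13 → 9
9 → 20
20 → 18
13 → 10
13 → 16
16 → 15
13 → 19
6 → 14

Visit order: 17, 1, 5, 11, 7, 3, 2, 4, 12, 8, 6, 13, 9, 20, 18, 10, 16, 15, 19, 14

6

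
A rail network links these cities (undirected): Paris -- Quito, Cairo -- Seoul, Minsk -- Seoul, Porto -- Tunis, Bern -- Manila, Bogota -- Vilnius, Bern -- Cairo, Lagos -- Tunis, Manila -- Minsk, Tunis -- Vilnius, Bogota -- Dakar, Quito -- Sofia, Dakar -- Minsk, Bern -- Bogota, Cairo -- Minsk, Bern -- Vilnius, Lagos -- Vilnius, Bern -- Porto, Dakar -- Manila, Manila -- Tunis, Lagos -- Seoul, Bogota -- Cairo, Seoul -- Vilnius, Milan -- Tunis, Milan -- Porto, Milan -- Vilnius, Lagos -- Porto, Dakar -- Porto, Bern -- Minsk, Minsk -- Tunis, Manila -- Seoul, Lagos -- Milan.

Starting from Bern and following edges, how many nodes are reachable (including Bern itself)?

BFS from Bern visits: Bern, Vilnius, Porto, Minsk, Manila, Cairo, Bogota, Tunis, Seoul, Milan, Lagos, Dakar
Reachable nodes: 12 of 15 total.

12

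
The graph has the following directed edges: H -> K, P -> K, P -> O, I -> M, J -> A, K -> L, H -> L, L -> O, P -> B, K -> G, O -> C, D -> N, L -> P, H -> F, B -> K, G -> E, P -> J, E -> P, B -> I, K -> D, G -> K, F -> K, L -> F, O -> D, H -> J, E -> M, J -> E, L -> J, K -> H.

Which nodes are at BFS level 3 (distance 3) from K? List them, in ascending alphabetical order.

Level 0: K
Level 1: D, G, H, L
Level 2: E, F, J, N, O, P
Level 3: A, B, C, M
Level 4: I

A, B, C, M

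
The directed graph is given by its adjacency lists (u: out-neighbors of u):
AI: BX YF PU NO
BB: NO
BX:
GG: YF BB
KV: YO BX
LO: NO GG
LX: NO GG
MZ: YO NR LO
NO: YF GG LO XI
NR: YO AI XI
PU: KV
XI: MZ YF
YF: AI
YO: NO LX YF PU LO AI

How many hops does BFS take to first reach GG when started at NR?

Level 0: NR
Level 1: AI, XI, YO
Level 2: BX, LO, LX, MZ, NO, PU, YF
Level 3: GG, KV
Level 4: BB
GG first appears at level 3.

3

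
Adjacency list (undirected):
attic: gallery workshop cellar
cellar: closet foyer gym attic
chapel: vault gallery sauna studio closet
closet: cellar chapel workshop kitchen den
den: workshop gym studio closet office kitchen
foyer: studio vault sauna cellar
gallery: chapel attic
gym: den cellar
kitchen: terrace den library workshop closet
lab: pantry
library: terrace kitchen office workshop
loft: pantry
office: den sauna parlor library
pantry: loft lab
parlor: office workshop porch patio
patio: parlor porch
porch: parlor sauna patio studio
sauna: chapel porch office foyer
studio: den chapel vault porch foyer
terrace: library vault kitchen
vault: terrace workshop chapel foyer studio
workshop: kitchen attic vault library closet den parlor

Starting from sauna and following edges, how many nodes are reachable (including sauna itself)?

BFS from sauna visits: sauna, chapel, porch, office, foyer, vault, gallery, studio, closet, parlor, patio, den, library, cellar, terrace, workshop, attic, kitchen, gym
Reachable nodes: 19 of 22 total.

19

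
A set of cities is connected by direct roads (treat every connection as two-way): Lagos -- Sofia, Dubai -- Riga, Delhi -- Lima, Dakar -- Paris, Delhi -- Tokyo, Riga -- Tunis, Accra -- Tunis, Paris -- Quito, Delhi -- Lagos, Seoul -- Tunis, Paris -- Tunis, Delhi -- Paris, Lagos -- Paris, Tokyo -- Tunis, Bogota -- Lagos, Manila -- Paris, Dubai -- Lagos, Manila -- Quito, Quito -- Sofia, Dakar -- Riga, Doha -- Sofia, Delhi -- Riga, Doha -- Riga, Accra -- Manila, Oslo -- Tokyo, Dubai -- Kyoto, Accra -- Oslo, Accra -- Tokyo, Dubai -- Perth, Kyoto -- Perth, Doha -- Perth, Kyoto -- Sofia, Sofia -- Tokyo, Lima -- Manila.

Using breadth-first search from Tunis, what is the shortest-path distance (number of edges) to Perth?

3

Level 0: Tunis
Level 1: Accra, Paris, Riga, Seoul, Tokyo
Level 2: Dakar, Delhi, Doha, Dubai, Lagos, Manila, Oslo, Quito, Sofia
Level 3: Bogota, Kyoto, Lima, Perth
Perth first appears at level 3.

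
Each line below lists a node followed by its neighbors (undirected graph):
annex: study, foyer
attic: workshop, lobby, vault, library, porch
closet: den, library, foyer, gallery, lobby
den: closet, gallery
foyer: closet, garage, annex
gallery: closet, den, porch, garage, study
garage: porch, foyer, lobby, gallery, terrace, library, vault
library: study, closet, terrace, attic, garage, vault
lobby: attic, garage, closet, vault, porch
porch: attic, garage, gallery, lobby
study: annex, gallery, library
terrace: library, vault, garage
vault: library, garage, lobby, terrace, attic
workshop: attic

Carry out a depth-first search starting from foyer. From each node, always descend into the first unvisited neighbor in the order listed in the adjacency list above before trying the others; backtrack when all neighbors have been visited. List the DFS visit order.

Visit foyer
foyer → closet
closet → den
den → gallery
gallery → porch
porch → attic
attic → workshop
attic → lobby
lobby → garage
garage → terrace
terrace → library
library → study
study → annex
library → vault

foyer -> closet -> den -> gallery -> porch -> attic -> workshop -> lobby -> garage -> terrace -> library -> study -> annex -> vault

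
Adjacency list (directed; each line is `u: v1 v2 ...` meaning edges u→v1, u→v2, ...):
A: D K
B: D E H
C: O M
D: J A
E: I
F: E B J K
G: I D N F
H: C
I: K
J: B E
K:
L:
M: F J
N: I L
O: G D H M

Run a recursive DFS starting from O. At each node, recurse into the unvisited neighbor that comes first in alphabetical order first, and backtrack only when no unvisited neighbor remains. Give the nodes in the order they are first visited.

O → D → A → K → J → B → E → I → H → C → M → F → G → N → L

Visit O
O → D
D → A
A → K
D → J
J → B
B → E
E → I
B → H
H → C
C → M
M → F
O → G
G → N
N → L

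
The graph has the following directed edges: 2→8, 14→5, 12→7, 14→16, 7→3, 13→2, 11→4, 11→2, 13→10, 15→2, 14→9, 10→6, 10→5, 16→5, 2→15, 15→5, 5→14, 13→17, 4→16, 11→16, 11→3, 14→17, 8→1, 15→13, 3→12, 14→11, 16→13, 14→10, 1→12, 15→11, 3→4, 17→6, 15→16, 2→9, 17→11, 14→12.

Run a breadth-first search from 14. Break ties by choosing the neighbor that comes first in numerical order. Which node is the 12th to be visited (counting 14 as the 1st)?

Visit 14; enqueue 5, 9, 10, 11, 12, 16, 17 → queue [5, 9, 10, 11, 12, 16, 17]
Visit 5 → queue [9, 10, 11, 12, 16, 17]
Visit 9 → queue [10, 11, 12, 16, 17]
Visit 10; enqueue 6 → queue [11, 12, 16, 17, 6]
Visit 11; enqueue 2, 3, 4 → queue [12, 16, 17, 6, 2, 3, 4]
Visit 12; enqueue 7 → queue [16, 17, 6, 2, 3, 4, 7]
Visit 16; enqueue 13 → queue [17, 6, 2, 3, 4, 7, 13]
Visit 17 → queue [6, 2, 3, 4, 7, 13]
Visit 6 → queue [2, 3, 4, 7, 13]
Visit 2; enqueue 8, 15 → queue [3, 4, 7, 13, 8, 15]
Visit 3 → queue [4, 7, 13, 8, 15]
Visit 4 → queue [7, 13, 8, 15]
Visit 7 → queue [13, 8, 15]
Visit 13 → queue [8, 15]
Visit 8; enqueue 1 → queue [15, 1]
Visit 15 → queue [1]
Visit 1 → queue []

Visit order: 14, 5, 9, 10, 11, 12, 16, 17, 6, 2, 3, 4, 7, 13, 8, 15, 1

4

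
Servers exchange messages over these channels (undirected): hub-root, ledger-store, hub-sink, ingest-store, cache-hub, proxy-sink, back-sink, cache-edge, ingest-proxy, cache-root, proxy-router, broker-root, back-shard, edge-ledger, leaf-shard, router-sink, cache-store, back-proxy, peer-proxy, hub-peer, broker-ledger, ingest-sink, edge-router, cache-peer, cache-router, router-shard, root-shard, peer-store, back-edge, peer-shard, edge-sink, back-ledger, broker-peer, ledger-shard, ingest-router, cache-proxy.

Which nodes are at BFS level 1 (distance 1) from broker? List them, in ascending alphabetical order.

Level 0: broker
Level 1: ledger, peer, root
Level 2: back, cache, edge, hub, proxy, shard, store
Level 3: ingest, leaf, router, sink

ledger, peer, root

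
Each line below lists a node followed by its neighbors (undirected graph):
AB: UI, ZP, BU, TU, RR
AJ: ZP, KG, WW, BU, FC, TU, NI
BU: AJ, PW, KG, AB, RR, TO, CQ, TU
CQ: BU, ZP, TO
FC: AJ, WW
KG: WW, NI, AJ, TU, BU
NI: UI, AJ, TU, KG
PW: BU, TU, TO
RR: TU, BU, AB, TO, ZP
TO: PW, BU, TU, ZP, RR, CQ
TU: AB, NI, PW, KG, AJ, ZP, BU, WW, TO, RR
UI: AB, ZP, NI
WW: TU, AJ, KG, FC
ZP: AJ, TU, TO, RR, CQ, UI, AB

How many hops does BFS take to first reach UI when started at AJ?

Level 0: AJ
Level 1: BU, FC, KG, NI, TU, WW, ZP
Level 2: AB, CQ, PW, RR, TO, UI
UI first appears at level 2.

2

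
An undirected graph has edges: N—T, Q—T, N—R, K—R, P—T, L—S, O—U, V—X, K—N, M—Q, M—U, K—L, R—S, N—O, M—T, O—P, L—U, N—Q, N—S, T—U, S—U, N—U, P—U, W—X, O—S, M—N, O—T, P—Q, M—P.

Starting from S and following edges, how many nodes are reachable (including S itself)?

11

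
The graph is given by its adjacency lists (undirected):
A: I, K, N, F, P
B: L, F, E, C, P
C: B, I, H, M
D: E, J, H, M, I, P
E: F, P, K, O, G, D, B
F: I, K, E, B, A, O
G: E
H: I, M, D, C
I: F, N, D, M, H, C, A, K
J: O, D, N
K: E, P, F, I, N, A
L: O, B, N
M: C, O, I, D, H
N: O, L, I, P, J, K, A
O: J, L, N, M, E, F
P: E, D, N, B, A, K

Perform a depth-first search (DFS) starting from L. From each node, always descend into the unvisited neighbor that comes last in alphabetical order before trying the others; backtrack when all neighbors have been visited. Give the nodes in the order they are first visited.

Visit L
L → O
O → N
N → P
P → K
K → I
I → M
M → H
H → D
D → J
D → E
E → G
E → F
F → B
B → C
F → A

L -> O -> N -> P -> K -> I -> M -> H -> D -> J -> E -> G -> F -> B -> C -> A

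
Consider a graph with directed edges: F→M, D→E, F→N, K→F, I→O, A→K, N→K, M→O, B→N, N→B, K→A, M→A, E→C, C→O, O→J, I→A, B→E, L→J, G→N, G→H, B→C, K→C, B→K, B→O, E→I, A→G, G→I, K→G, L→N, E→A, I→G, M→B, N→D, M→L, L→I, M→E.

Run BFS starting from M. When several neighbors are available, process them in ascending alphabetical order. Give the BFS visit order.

M, A, B, E, L, O, G, K, C, N, I, J, H, F, D

Visit M; enqueue A, B, E, L, O → queue [A, B, E, L, O]
Visit A; enqueue G, K → queue [B, E, L, O, G, K]
Visit B; enqueue C, N → queue [E, L, O, G, K, C, N]
Visit E; enqueue I → queue [L, O, G, K, C, N, I]
Visit L; enqueue J → queue [O, G, K, C, N, I, J]
Visit O → queue [G, K, C, N, I, J]
Visit G; enqueue H → queue [K, C, N, I, J, H]
Visit K; enqueue F → queue [C, N, I, J, H, F]
Visit C → queue [N, I, J, H, F]
Visit N; enqueue D → queue [I, J, H, F, D]
Visit I → queue [J, H, F, D]
Visit J → queue [H, F, D]
Visit H → queue [F, D]
Visit F → queue [D]
Visit D → queue []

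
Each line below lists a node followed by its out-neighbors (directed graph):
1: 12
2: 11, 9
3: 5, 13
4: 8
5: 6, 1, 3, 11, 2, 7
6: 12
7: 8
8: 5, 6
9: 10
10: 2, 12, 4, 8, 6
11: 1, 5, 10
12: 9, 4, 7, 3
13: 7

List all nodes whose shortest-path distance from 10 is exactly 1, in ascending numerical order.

2, 4, 6, 8, 12

Level 0: 10
Level 1: 2, 4, 6, 8, 12
Level 2: 3, 5, 7, 9, 11
Level 3: 1, 13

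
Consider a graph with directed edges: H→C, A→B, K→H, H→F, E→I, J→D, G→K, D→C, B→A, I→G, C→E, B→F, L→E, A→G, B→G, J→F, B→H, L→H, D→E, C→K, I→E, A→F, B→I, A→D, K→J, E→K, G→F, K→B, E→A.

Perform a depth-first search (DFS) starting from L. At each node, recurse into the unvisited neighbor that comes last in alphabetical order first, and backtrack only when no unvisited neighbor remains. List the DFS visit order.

L -> H -> F -> C -> K -> J -> D -> E -> I -> G -> A -> B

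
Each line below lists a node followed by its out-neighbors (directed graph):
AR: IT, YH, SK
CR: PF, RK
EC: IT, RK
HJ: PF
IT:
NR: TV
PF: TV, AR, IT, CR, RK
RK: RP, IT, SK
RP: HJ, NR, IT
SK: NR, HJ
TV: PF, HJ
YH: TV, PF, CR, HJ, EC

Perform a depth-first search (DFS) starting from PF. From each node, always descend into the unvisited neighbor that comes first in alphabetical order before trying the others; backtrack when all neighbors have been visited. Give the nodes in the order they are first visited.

Visit PF
PF → AR
AR → IT
AR → SK
SK → HJ
SK → NR
NR → TV
AR → YH
YH → CR
CR → RK
RK → RP
YH → EC

PF AR IT SK HJ NR TV YH CR RK RP EC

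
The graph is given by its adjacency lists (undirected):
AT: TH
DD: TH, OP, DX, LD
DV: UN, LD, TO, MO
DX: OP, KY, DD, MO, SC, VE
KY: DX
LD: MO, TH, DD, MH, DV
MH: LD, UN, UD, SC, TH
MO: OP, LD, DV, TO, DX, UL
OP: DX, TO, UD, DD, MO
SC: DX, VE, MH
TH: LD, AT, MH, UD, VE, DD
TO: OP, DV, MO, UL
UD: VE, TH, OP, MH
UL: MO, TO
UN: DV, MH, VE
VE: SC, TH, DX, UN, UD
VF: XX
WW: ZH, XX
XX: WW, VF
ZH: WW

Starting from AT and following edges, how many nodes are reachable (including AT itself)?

BFS from AT visits: AT, TH, VE, UD, MH, LD, DD, UN, SC, DX, OP, MO, DV, KY, TO, UL
Reachable nodes: 16 of 20 total.

16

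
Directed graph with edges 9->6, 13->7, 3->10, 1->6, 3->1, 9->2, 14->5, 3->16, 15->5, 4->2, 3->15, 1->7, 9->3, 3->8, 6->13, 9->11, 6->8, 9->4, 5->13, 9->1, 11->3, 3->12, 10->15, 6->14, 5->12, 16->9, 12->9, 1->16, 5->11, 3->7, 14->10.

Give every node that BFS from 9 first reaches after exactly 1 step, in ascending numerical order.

1, 2, 3, 4, 6, 11

Level 0: 9
Level 1: 1, 2, 3, 4, 6, 11
Level 2: 7, 8, 10, 12, 13, 14, 15, 16
Level 3: 5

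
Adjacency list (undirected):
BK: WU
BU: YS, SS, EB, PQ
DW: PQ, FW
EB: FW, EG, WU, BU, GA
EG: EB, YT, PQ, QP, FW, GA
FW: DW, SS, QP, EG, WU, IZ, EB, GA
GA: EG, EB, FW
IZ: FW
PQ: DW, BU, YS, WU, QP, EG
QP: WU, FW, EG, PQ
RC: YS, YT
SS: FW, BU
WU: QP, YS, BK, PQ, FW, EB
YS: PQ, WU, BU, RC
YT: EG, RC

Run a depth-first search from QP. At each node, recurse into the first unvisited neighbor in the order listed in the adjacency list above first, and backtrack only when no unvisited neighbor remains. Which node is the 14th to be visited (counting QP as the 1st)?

IZ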